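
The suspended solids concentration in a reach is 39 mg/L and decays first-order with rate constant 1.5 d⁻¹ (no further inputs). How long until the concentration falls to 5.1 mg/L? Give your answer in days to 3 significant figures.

t = ln(C₀/C)/k = ln(39/5.1)/1.5 = 2.034/1.5 = 1.356 d.

1.36 d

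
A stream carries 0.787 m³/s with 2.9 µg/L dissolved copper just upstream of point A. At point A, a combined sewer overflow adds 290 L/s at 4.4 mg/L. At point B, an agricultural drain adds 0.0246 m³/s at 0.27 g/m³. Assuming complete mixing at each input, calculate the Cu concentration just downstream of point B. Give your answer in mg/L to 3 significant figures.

1.17 mg/L

2.9 µg/L = 0.0029 mg/L.
290 L/s = 0.29 m³/s.
After input A: C = (0.787·0.0029 + 0.29·4.4) / 1.077 = 1.187 mg/L.
After input B: C = (1.077·1.187 + 0.0246·0.27) / 1.102 = 1.166 mg/L.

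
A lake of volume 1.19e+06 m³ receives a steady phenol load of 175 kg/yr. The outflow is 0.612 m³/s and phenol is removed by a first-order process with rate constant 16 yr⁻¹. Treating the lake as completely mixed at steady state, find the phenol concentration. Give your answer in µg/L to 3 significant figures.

4.56 µg/L

Outflow Q = 0.612 m³/s × 3.156e+07 s/yr = 1.931e+07 m³/yr.
Steady-state CSTR mass balance: W = Q·C + k·V·C, so C = W/(Q + kV).
Q + kV = 1.931e+07 + 16·1.19e+06 = 3.835e+07 m³/yr.
C = 175/3.835e+07 = 4.563e-06 kg/m³ = 0.004563 mg/L = 4.563 µg/L.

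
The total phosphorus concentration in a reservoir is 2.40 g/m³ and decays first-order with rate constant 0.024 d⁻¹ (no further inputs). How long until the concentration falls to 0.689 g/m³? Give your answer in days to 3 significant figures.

52.0 d

t = ln(C₀/C)/k = ln(2.40/0.689)/0.024 = 1.248/0.024 = 52 d.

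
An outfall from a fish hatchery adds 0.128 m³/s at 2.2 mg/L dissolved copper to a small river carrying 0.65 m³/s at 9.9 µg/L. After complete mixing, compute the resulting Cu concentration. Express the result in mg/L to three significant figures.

9.9 µg/L = 0.0099 mg/L.
Conservation of mass across the mixing zone: C = (0.128·2.2 + 0.65·0.0099) / (0.128 + 0.65) = 0.288/0.778 = 0.3702 mg/L.

0.370 mg/L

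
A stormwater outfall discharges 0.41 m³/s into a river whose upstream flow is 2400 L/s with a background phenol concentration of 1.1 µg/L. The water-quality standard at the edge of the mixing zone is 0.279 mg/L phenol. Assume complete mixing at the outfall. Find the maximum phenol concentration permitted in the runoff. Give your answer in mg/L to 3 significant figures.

1.91 mg/L

2400 L/s = 2.4 m³/s.
1.1 µg/L = 0.0011 mg/L.
Mass balance: 0.279·2.81 = 0.41·Cₑ + 2.4·0.0011.
Cₑ = (0.784 − 0.00264) / 0.41 = 1.906 mg/L.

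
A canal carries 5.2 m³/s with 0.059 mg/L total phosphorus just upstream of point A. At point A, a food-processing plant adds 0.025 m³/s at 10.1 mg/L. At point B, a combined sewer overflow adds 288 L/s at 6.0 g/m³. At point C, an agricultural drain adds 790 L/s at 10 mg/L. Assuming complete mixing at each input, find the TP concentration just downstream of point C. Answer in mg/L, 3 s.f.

After input A: C = (5.2·0.059 + 0.025·10.1) / 5.225 = 0.107 mg/L.
288 L/s = 0.288 m³/s.
After input B: C = (5.225·0.107 + 0.288·6) / 5.513 = 0.4149 mg/L.
790 L/s = 0.79 m³/s.
After input C: C = (5.513·0.4149 + 0.79·10) / 6.303 = 1.616 mg/L.

1.62 mg/L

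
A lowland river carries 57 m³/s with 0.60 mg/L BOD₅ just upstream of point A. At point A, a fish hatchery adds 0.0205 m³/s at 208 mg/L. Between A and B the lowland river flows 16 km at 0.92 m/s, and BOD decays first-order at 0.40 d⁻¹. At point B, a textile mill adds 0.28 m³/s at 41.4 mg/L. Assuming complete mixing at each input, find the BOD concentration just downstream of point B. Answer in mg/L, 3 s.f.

After input A: C = (57·0.6 + 0.0205·208) / 57.02 = 0.6746 mg/L.
Over the 16 km reach to input B (t = 1.739e+04 s = 0.2013 d), decay gives C = 0.6746·exp(−0.40·0.2013) = 0.6224 mg/L.
After input B: C = (57.02·0.6224 + 0.28·41.4) / 57.3 = 0.8216 mg/L.

0.822 mg/L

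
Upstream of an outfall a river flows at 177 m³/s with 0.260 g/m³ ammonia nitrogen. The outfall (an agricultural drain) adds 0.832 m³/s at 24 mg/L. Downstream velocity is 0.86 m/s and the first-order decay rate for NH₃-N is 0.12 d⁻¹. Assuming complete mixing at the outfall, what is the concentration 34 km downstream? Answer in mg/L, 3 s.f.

0.351 mg/L

After complete mixing, C₀ = (0.832·24 + 177·0.26) / 177.8 = 0.3711 mg/L.
Travel time t = 3.4e+04 m / 0.86 m/s = 3.953e+04 s = 0.4576 d.
C = 0.3711·exp(−0.12·0.4576) = 0.3711·0.9466 = 0.3512 mg/L.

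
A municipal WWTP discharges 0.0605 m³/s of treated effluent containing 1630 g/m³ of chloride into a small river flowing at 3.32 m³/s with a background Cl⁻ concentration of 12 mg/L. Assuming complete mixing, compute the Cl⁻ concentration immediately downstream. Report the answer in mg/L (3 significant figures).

41.0 mg/L

By mass balance at complete mixing, C = (0.0605·1630 + 3.32·12) / (0.0605 + 3.32) = 138.5/3.38 = 40.96 mg/L.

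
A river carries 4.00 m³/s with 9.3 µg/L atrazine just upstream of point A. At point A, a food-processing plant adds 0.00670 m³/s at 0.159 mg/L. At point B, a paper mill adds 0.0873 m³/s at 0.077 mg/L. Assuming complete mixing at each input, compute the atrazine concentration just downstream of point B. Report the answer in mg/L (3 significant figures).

0.0110 mg/L

9.3 µg/L = 0.0093 mg/L.
After input A: C = (4·0.0093 + 0.0067·0.159) / 4.007 = 0.00955 mg/L.
After input B: C = (4.007·0.00955 + 0.0873·0.077) / 4.094 = 0.01099 mg/L.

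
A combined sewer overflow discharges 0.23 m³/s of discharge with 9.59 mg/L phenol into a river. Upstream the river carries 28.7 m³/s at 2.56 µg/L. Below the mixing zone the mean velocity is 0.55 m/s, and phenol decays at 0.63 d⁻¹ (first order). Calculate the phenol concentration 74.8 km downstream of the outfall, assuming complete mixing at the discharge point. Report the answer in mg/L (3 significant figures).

2.56 µg/L = 0.00256 mg/L.
After complete mixing, C₀ = (0.23·9.59 + 28.7·0.00256) / 28.93 = 0.07878 mg/L.
Travel time t = 7.48e+04 m / 0.55 m/s = 1.36e+05 s = 1.574 d.
C = 0.07878·exp(−0.63·1.574) = 0.07878·0.371 = 0.02922 mg/L.

0.0292 mg/L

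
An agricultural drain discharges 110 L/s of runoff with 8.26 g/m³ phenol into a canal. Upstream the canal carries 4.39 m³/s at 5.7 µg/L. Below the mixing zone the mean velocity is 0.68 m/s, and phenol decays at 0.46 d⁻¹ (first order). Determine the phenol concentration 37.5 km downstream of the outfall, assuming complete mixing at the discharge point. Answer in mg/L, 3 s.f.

0.155 mg/L

110 L/s = 0.11 m³/s.
5.7 µg/L = 0.0057 mg/L.
After complete mixing, C₀ = (0.11·8.26 + 4.39·0.0057) / 4.5 = 0.2075 mg/L.
Travel time t = 3.75e+04 m / 0.68 m/s = 5.515e+04 s = 0.6383 d.
C = 0.2075·exp(−0.46·0.6383) = 0.2075·0.7456 = 0.1547 mg/L.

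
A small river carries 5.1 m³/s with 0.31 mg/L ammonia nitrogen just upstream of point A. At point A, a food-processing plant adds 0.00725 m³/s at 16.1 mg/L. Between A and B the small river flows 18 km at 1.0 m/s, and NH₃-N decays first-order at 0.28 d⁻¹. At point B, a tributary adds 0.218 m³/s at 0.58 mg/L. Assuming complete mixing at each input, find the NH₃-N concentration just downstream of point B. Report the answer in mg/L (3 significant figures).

After input A: C = (5.1·0.31 + 0.00725·16.1) / 5.107 = 0.3324 mg/L.
Over the 18 km reach to input B (t = 1.8e+04 s = 0.2083 d), decay gives C = 0.3324·exp(−0.28·0.2083) = 0.3136 mg/L.
After input B: C = (5.107·0.3136 + 0.218·0.58) / 5.325 = 0.3245 mg/L.

0.324 mg/L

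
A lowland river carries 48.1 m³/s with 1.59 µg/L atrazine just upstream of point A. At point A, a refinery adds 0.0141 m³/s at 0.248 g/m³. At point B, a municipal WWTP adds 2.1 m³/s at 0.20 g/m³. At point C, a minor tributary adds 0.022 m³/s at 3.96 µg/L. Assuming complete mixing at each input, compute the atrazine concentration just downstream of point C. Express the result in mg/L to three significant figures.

1.59 µg/L = 0.00159 mg/L.
After input A: C = (48.1·0.00159 + 0.0141·0.248) / 48.11 = 0.001662 mg/L.
After input B: C = (48.11·0.001662 + 2.1·0.2) / 50.21 = 0.009957 mg/L.
3.96 µg/L = 0.00396 mg/L.
After input C: C = (50.21·0.009957 + 0.022·0.00396) / 50.24 = 0.009954 mg/L.

0.00995 mg/L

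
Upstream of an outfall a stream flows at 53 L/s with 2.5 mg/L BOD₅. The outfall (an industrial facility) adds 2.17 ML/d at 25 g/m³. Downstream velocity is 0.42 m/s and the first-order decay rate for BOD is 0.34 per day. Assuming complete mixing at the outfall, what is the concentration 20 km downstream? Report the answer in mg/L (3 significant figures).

8.07 mg/L

2.17 ML/d = 0.02512 m³/s.
53 L/s = 0.053 m³/s.
After complete mixing, C₀ = (0.02512·25 + 0.053·2.5) / 0.07812 = 9.734 mg/L.
Travel time t = 2e+04 m / 0.42 m/s = 4.762e+04 s = 0.5511 d.
C = 9.734·exp(−0.34·0.5511) = 9.734·0.8291 = 8.071 mg/L.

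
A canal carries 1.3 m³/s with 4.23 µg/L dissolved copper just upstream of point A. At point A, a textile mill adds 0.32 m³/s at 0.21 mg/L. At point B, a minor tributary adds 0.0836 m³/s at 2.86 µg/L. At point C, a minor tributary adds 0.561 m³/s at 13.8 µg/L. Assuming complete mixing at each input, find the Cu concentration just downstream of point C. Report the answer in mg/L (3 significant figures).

4.23 µg/L = 0.00423 mg/L.
After input A: C = (1.3·0.00423 + 0.32·0.21) / 1.62 = 0.04488 mg/L.
2.86 µg/L = 0.00286 mg/L.
After input B: C = (1.62·0.04488 + 0.0836·0.00286) / 1.704 = 0.04281 mg/L.
13.8 µg/L = 0.0138 mg/L.
After input C: C = (1.704·0.04281 + 0.561·0.0138) / 2.265 = 0.03563 mg/L.

0.0356 mg/L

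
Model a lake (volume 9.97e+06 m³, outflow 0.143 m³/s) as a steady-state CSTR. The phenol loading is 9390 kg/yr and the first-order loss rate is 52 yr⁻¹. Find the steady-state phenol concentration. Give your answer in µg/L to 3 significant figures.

Outflow Q = 0.143 m³/s × 3.156e+07 s/yr = 4.513e+06 m³/yr.
Steady-state CSTR mass balance: W = Q·C + k·V·C, so C = W/(Q + kV).
Q + kV = 4.513e+06 + 52·9.97e+06 = 5.23e+08 m³/yr.
C = 9390/5.23e+08 = 1.796e-05 kg/m³ = 0.01796 mg/L = 17.96 µg/L.

18.0 µg/L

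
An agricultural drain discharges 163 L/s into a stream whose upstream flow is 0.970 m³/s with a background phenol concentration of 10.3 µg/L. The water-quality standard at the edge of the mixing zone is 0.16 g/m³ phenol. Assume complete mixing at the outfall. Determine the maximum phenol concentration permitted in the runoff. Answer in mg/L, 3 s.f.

163 L/s = 0.163 m³/s.
10.3 µg/L = 0.0103 mg/L.
Mass balance: 0.16·1.133 = 0.163·Cₑ + 0.97·0.0103.
Cₑ = (0.1813 − 0.009991) / 0.163 = 1.051 mg/L.

1.05 mg/L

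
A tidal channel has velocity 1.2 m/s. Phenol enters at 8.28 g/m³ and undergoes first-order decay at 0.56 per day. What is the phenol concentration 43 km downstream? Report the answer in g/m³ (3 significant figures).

Travel time t = 43 km / 1.2 m/s = 4.3e+04/1.2 = 3.583e+04 s = 0.4147 d.
First-order decay: C = 8.28·exp(−0.56·0.4147) = 8.28·0.7927 = 6.564 g/m³.

6.56 g/m³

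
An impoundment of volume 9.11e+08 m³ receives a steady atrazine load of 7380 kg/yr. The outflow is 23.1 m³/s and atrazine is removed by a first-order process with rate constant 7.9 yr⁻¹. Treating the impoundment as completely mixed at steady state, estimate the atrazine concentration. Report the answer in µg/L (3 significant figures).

Outflow Q = 23.1 m³/s × 3.156e+07 s/yr = 7.29e+08 m³/yr.
Steady-state CSTR mass balance: W = Q·C + k·V·C, so C = W/(Q + kV).
Q + kV = 7.29e+08 + 7.9·9.11e+08 = 7.926e+09 m³/yr.
C = 7380/7.926e+09 = 9.311e-07 kg/m³ = 0.0009311 mg/L = 0.9311 µg/L.

0.931 µg/L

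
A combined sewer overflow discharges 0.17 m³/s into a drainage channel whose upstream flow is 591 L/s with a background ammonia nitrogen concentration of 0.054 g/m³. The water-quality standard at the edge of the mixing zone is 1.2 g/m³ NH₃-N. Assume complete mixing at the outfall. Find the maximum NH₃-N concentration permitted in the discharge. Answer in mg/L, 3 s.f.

5.18 mg/L

591 L/s = 0.591 m³/s.
Mass balance: 1.2·0.761 = 0.17·Cₑ + 0.591·0.054.
Cₑ = (0.9132 − 0.03191) / 0.17 = 5.184 mg/L.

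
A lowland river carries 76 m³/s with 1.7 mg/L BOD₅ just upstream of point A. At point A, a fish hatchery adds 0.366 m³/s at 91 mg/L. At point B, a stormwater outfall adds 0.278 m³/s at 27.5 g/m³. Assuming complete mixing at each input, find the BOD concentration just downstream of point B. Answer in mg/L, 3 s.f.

After input A: C = (76·1.7 + 0.366·91) / 76.37 = 2.128 mg/L.
After input B: C = (76.37·2.128 + 0.278·27.5) / 76.64 = 2.22 mg/L.

2.22 mg/L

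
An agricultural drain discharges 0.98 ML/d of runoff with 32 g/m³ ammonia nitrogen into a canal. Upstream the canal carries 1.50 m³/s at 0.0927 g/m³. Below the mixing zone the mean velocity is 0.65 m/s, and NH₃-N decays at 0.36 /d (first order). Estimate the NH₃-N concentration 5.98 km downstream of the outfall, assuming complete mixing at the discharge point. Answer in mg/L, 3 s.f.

0.320 mg/L

0.98 ML/d = 0.01134 m³/s.
After complete mixing, C₀ = (0.01134·32 + 1.5·0.0927) / 1.511 = 0.3322 mg/L.
Travel time t = 5980 m / 0.65 m/s = 9200 s = 0.1065 d.
C = 0.3322·exp(−0.36·0.1065) = 0.3322·0.9624 = 0.3197 mg/L.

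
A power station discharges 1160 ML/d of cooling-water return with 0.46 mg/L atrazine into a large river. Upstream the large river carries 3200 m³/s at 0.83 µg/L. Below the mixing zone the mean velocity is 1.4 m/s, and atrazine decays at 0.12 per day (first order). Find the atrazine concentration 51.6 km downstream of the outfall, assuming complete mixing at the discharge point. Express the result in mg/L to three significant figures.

1160 ML/d = 13.43 m³/s.
0.83 µg/L = 0.00083 mg/L.
After complete mixing, C₀ = (13.43·0.46 + 3200·0.00083) / 3213 = 0.002748 mg/L.
Travel time t = 5.16e+04 m / 1.4 m/s = 3.686e+04 s = 0.4266 d.
C = 0.002748·exp(−0.12·0.4266) = 0.002748·0.9501 = 0.002611 mg/L.

0.00261 mg/L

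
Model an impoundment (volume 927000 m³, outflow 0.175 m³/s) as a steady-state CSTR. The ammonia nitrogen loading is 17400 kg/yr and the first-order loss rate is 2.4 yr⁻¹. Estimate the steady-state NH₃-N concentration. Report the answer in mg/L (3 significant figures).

Outflow Q = 0.175 m³/s × 3.156e+07 s/yr = 5.523e+06 m³/yr.
Steady-state CSTR mass balance: W = Q·C + k·V·C, so C = W/(Q + kV).
Q + kV = 5.523e+06 + 2.4·927000 = 7.747e+06 m³/yr.
C = 17400/7.747e+06 = 0.002246 kg/m³ = 2.246 mg/L.

2.25 mg/L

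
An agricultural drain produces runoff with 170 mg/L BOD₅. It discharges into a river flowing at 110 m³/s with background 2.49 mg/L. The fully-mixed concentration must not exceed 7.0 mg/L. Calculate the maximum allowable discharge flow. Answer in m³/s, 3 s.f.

3.04 m³/s

Mass balance at complete mixing: C_std·(Q_w + Q_r) = Q_w·C_e + Q_r·C_b.
Rearranging, Q_w = Q_r·(C_std − C_b)/(C_e − C_std) = 110·(7 − 2.49) / (170 − 7) = 3.044 m³/s.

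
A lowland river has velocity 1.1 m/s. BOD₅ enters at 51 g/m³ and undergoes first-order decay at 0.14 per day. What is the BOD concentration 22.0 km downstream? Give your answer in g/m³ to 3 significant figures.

Travel time t = 22.0 km / 1.1 m/s = 2.2e+04/1.1 = 2e+04 s = 0.2315 d.
First-order decay: C = 51·exp(−0.14·0.2315) = 51·0.9681 = 49.37 g/m³.

49.4 g/m³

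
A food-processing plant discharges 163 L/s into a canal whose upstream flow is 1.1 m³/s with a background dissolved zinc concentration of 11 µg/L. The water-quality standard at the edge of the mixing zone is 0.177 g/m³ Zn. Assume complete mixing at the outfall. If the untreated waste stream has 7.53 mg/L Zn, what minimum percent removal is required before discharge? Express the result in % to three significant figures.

163 L/s = 0.163 m³/s.
11 µg/L = 0.011 mg/L.
Mass balance: 0.177·1.263 = 0.163·Cₑ + 1.1·0.011.
Cₑ = (0.2236 − 0.0121) / 0.163 = 1.297 mg/L.
Required removal = 1 − 1.297/7.53 = 82.77 %.

82.8 %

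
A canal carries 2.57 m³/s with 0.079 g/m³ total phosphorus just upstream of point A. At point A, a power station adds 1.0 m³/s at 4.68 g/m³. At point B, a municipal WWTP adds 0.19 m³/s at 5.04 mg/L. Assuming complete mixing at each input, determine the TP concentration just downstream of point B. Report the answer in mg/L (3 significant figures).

After input A: C = (2.57·0.079 + 1·4.68) / 3.57 = 1.368 mg/L.
After input B: C = (3.57·1.368 + 0.19·5.04) / 3.76 = 1.553 mg/L.

1.55 mg/L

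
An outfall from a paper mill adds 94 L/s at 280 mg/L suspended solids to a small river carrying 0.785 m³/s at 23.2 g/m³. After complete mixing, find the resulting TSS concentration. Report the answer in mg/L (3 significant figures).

94 L/s = 0.094 m³/s.
Flow-weighted mixing gives C = (0.094·280 + 0.785·23.2) / (0.094 + 0.785) = 44.53/0.879 = 50.66 mg/L.

50.7 mg/L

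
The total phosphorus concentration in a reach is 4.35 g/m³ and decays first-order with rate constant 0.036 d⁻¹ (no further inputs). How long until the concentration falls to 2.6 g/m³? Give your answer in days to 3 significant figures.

t = ln(C₀/C)/k = ln(4.35/2.6)/0.036 = 0.5147/0.036 = 14.3 d.

14.3 d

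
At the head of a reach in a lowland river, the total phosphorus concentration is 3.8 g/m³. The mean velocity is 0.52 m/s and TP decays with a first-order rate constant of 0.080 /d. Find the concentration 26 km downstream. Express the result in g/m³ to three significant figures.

Travel time t = 26 km / 0.52 m/s = 2.6e+04/0.52 = 5e+04 s = 0.5787 d.
First-order decay: C = 3.8·exp(−0.080·0.5787) = 3.8·0.9548 = 3.628 g/m³.

3.63 g/m³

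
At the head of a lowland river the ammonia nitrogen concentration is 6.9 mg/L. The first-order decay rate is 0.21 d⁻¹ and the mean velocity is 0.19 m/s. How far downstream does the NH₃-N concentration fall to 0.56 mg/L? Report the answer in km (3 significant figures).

From C = C₀·e^(−kt), t = ln(C₀/C)/k = ln(6.9/0.56)/0.21 = 2.511/0.21 = 11.96 d.
Distance = v·t = 0.19 m/s × 1.033e+06 s = 1.963e+05 m = 196.3 km.

196 km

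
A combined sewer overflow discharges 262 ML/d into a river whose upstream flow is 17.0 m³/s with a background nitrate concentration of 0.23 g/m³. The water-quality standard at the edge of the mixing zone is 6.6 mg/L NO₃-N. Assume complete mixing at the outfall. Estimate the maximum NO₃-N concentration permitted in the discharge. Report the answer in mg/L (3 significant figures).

262 ML/d = 3.032 m³/s.
Mass balance: 6.6·20.03 = 3.032·Cₑ + 17·0.23.
Cₑ = (132.2 − 3.91) / 3.032 = 42.31 mg/L.

42.3 mg/L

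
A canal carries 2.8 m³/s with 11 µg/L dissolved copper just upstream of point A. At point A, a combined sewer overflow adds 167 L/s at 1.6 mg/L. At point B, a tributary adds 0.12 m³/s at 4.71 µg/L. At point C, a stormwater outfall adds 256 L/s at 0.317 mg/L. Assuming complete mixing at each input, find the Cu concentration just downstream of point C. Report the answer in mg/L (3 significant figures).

0.114 mg/L

11 µg/L = 0.011 mg/L.
167 L/s = 0.167 m³/s.
After input A: C = (2.8·0.011 + 0.167·1.6) / 2.967 = 0.1004 mg/L.
4.71 µg/L = 0.00471 mg/L.
After input B: C = (2.967·0.1004 + 0.12·0.00471) / 3.087 = 0.09672 mg/L.
256 L/s = 0.256 m³/s.
After input C: C = (3.087·0.09672 + 0.256·0.317) / 3.343 = 0.1136 mg/L.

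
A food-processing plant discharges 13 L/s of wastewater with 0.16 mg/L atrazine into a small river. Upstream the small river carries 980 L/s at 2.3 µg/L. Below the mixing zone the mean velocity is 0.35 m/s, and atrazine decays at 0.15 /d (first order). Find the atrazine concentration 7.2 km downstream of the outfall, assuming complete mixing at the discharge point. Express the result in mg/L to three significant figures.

0.00421 mg/L

13 L/s = 0.013 m³/s.
980 L/s = 0.98 m³/s.
2.3 µg/L = 0.0023 mg/L.
After complete mixing, C₀ = (0.013·0.16 + 0.98·0.0023) / 0.993 = 0.004365 mg/L.
Travel time t = 7200 m / 0.35 m/s = 2.057e+04 s = 0.2381 d.
C = 0.004365·exp(−0.15·0.2381) = 0.004365·0.9649 = 0.004211 mg/L.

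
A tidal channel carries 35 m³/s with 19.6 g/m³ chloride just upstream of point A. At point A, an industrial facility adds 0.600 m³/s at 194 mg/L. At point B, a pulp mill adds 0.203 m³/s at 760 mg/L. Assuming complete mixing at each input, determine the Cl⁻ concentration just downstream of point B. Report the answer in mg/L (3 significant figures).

26.7 mg/L

After input A: C = (35·19.6 + 0.6·194) / 35.6 = 22.54 mg/L.
After input B: C = (35.6·22.54 + 0.203·760) / 35.8 = 26.72 mg/L.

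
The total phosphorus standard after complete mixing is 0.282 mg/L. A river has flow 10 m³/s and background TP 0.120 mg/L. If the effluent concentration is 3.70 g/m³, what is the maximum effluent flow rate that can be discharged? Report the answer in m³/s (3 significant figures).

Mass balance at complete mixing: C_std·(Q_w + Q_r) = Q_w·C_e + Q_r·C_b.
Rearranging, Q_w = Q_r·(C_std − C_b)/(C_e − C_std) = 10·(0.282 − 0.12) / (3.7 − 0.282) = 0.474 m³/s.

0.474 m³/s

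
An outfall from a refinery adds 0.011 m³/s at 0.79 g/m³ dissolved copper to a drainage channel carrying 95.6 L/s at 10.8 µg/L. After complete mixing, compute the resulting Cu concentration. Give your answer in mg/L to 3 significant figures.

95.6 L/s = 0.0956 m³/s.
10.8 µg/L = 0.0108 mg/L.
By mass balance at complete mixing, C = (0.011·0.79 + 0.0956·0.0108) / (0.011 + 0.0956) = 0.009722/0.1066 = 0.09121 mg/L.

0.0912 mg/L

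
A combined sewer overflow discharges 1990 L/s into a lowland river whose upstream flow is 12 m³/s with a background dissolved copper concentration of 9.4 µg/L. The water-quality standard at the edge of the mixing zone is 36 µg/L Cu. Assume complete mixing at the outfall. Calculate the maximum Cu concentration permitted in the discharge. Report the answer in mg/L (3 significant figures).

0.196 mg/L

1990 L/s = 1.99 m³/s.
9.4 µg/L = 0.0094 mg/L.
36 µg/L = 0.036 mg/L.
Mass balance: 0.036·13.99 = 1.99·Cₑ + 12·0.0094.
Cₑ = (0.5036 − 0.1128) / 1.99 = 0.1964 mg/L.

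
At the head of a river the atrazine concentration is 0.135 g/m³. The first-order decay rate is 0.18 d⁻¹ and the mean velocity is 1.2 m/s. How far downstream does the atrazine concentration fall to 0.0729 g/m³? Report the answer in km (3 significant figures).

From C = C₀·e^(−kt), t = ln(C₀/C)/k = ln(0.135/0.0729)/0.18 = 0.6162/0.18 = 3.423 d.
Distance = v·t = 1.2 m/s × 2.958e+05 s = 3.549e+05 m = 354.9 km.

355 km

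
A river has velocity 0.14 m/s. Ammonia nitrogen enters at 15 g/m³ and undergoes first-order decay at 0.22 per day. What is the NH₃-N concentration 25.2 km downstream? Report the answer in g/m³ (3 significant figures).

Travel time t = 25.2 km / 0.14 m/s = 2.52e+04/0.14 = 1.8e+05 s = 2.083 d.
First-order decay: C = 15·exp(−0.22·2.083) = 15·0.6323 = 9.485 g/m³.

9.49 g/m³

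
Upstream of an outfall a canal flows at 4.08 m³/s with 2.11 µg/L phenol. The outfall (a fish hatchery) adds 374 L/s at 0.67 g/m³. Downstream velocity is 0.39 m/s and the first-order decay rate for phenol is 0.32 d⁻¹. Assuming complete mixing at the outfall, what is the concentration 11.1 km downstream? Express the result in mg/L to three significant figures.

0.0524 mg/L

374 L/s = 0.374 m³/s.
2.11 µg/L = 0.00211 mg/L.
After complete mixing, C₀ = (0.374·0.67 + 4.08·0.00211) / 4.454 = 0.05819 mg/L.
Travel time t = 1.11e+04 m / 0.39 m/s = 2.846e+04 s = 0.3294 d.
C = 0.05819·exp(−0.32·0.3294) = 0.05819·0.9 = 0.05237 mg/L.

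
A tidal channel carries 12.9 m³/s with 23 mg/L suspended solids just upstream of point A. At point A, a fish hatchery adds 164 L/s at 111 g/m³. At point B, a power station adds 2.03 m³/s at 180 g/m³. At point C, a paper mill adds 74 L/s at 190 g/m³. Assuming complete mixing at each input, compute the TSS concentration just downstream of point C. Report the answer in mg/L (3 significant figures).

164 L/s = 0.164 m³/s.
After input A: C = (12.9·23 + 0.164·111) / 13.06 = 24.1 mg/L.
After input B: C = (13.06·24.1 + 2.03·180) / 15.09 = 45.07 mg/L.
74 L/s = 0.074 m³/s.
After input C: C = (15.09·45.07 + 0.074·190) / 15.17 = 45.78 mg/L.

45.8 mg/L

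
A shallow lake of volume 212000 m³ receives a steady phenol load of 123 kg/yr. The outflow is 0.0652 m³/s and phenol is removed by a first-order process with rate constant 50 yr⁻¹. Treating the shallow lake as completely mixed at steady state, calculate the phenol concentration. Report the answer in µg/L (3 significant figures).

9.72 µg/L

Outflow Q = 0.0652 m³/s × 3.156e+07 s/yr = 2.058e+06 m³/yr.
Steady-state CSTR mass balance: W = Q·C + k·V·C, so C = W/(Q + kV).
Q + kV = 2.058e+06 + 50·212000 = 1.266e+07 m³/yr.
C = 123/1.266e+07 = 9.718e-06 kg/m³ = 0.009718 mg/L = 9.718 µg/L.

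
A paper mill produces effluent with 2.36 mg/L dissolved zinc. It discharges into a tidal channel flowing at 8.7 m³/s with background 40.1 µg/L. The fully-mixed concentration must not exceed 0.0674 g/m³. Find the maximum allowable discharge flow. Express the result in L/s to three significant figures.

104 L/s

40.1 µg/L = 0.0401 mg/L.
Mass balance at complete mixing: C_std·(Q_w + Q_r) = Q_w·C_e + Q_r·C_b.
Rearranging, Q_w = Q_r·(C_std − C_b)/(C_e − C_std) = 8.7·(0.0674 − 0.0401) / (2.36 − 0.0674) = 0.1036 m³/s.
= 103.6 L/s.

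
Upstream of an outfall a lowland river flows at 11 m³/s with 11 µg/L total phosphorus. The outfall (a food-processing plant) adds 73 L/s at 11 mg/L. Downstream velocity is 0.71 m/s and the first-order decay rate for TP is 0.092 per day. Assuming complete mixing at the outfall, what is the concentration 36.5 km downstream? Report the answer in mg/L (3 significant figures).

73 L/s = 0.073 m³/s.
11 µg/L = 0.011 mg/L.
After complete mixing, C₀ = (0.073·11 + 11·0.011) / 11.07 = 0.08345 mg/L.
Travel time t = 3.65e+04 m / 0.71 m/s = 5.141e+04 s = 0.595 d.
C = 0.08345·exp(−0.092·0.595) = 0.08345·0.9467 = 0.079 mg/L.

0.0790 mg/L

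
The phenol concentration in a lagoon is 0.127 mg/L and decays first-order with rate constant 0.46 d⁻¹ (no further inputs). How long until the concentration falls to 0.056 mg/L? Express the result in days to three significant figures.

1.78 d

t = ln(C₀/C)/k = ln(0.127/0.056)/0.46 = 0.8188/0.46 = 1.78 d.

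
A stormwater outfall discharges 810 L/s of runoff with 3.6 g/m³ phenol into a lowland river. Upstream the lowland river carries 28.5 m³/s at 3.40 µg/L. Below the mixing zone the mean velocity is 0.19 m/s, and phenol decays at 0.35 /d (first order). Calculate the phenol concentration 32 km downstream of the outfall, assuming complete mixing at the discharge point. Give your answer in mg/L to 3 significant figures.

0.0520 mg/L

810 L/s = 0.81 m³/s.
3.40 µg/L = 0.0034 mg/L.
After complete mixing, C₀ = (0.81·3.6 + 28.5·0.0034) / 29.31 = 0.1028 mg/L.
Travel time t = 3.2e+04 m / 0.19 m/s = 1.684e+05 s = 1.949 d.
C = 0.1028·exp(−0.35·1.949) = 0.1028·0.5055 = 0.05196 mg/L.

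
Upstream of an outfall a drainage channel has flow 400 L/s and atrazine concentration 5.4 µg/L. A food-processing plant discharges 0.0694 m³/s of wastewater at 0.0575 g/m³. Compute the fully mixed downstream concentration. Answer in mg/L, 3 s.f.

0.0131 mg/L

400 L/s = 0.4 m³/s.
5.4 µg/L = 0.0054 mg/L.
Flow-weighted mixing gives C = (0.0694·0.0575 + 0.4·0.0054) / (0.0694 + 0.4) = 0.00615/0.4694 = 0.0131 mg/L.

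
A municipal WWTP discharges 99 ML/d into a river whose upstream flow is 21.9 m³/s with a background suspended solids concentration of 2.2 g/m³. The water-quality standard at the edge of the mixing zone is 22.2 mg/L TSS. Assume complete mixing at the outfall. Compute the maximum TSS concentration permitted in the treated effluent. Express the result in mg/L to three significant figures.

404 mg/L

99 ML/d = 1.146 m³/s.
Mass balance: 22.2·23.05 = 1.146·Cₑ + 21.9·2.2.
Cₑ = (511.6 − 48.18) / 1.146 = 404.5 mg/L.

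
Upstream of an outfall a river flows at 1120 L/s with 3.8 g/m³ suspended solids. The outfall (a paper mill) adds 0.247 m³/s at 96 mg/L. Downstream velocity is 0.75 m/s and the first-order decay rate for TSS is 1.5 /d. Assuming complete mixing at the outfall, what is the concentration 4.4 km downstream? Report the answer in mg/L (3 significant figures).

18.5 mg/L

1120 L/s = 1.12 m³/s.
After complete mixing, C₀ = (0.247·96 + 1.12·3.8) / 1.367 = 20.46 mg/L.
Travel time t = 4400 m / 0.75 m/s = 5867 s = 0.0679 d.
C = 20.46·exp(−1.5·0.0679) = 20.46·0.9032 = 18.48 mg/L.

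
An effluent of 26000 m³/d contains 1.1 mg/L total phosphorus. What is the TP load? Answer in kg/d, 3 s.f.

26000 m³/d = 0.3009 m³/s.
Mass flux = Q·C = 0.3009 m³/s × 1.1 g/m³ = 0.331 g/s.
= 0.331 g/s × 86.4 = 28.6 kg/d.

28.6 kg/d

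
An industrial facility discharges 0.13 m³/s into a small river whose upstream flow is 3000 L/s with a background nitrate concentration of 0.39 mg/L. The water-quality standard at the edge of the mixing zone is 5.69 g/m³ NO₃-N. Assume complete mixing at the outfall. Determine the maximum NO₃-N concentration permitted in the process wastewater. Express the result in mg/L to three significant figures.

3000 L/s = 3 m³/s.
Mass balance: 5.69·3.13 = 0.13·Cₑ + 3·0.39.
Cₑ = (17.81 − 1.17) / 0.13 = 128 mg/L.

128 mg/L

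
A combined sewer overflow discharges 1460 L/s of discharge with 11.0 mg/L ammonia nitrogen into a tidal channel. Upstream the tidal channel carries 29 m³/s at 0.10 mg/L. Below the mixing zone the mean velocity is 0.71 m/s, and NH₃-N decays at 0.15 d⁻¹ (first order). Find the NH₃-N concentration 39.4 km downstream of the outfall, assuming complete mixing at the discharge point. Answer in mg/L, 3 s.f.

1460 L/s = 1.46 m³/s.
After complete mixing, C₀ = (1.46·11 + 29·0.1) / 30.46 = 0.6225 mg/L.
Travel time t = 3.94e+04 m / 0.71 m/s = 5.549e+04 s = 0.6423 d.
C = 0.6225·exp(−0.15·0.6423) = 0.6225·0.9082 = 0.5653 mg/L.

0.565 mg/L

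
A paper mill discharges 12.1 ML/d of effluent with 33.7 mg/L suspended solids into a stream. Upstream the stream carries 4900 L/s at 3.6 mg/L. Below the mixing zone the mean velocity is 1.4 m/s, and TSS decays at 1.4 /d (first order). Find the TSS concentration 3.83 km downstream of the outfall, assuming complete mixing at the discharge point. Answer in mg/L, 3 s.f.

12.1 ML/d = 0.14 m³/s.
4900 L/s = 4.9 m³/s.
After complete mixing, C₀ = (0.14·33.7 + 4.9·3.6) / 5.04 = 4.436 mg/L.
Travel time t = 3830 m / 1.4 m/s = 2736 s = 0.03166 d.
C = 4.436·exp(−1.4·0.03166) = 4.436·0.9566 = 4.244 mg/L.

4.24 mg/L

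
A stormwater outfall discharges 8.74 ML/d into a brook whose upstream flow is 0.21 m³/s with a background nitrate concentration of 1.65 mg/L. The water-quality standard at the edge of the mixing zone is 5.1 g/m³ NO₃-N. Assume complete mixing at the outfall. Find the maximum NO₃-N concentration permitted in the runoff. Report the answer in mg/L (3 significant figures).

12.3 mg/L

8.74 ML/d = 0.1012 m³/s.
Mass balance: 5.1·0.3112 = 0.1012·Cₑ + 0.21·1.65.
Cₑ = (1.587 − 0.3465) / 0.1012 = 12.26 mg/L.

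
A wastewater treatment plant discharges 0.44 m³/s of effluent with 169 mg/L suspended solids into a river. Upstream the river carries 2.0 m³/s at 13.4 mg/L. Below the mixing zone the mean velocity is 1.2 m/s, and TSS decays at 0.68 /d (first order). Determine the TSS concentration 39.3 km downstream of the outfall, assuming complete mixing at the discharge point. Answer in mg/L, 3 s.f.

After complete mixing, C₀ = (0.44·169 + 2·13.4) / 2.44 = 41.46 mg/L.
Travel time t = 3.93e+04 m / 1.2 m/s = 3.275e+04 s = 0.3791 d.
C = 41.46·exp(−0.68·0.3791) = 41.46·0.7728 = 32.04 mg/L.

32.0 mg/L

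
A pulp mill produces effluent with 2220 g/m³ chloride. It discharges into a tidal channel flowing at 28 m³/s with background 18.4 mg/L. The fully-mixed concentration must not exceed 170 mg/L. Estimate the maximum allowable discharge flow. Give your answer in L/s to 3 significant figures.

Mass balance at complete mixing: C_std·(Q_w + Q_r) = Q_w·C_e + Q_r·C_b.
Rearranging, Q_w = Q_r·(C_std − C_b)/(C_e − C_std) = 28·(170 − 18.4) / (2220 − 170) = 2.071 m³/s.
= 2071 L/s.

2070 L/s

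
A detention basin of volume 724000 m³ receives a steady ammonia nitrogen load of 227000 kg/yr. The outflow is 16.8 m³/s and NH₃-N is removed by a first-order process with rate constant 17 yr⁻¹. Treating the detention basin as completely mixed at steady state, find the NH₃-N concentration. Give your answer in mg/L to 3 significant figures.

0.418 mg/L

Outflow Q = 16.8 m³/s × 3.156e+07 s/yr = 5.302e+08 m³/yr.
Steady-state CSTR mass balance: W = Q·C + k·V·C, so C = W/(Q + kV).
Q + kV = 5.302e+08 + 17·724000 = 5.425e+08 m³/yr.
C = 227000/5.425e+08 = 0.0004185 kg/m³ = 0.4185 mg/L.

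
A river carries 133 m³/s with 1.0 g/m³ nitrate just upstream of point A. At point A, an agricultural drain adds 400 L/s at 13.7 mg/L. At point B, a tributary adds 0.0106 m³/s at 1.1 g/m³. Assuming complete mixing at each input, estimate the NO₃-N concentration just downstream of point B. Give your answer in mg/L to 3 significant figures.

1.04 mg/L

400 L/s = 0.4 m³/s.
After input A: C = (133·1 + 0.4·13.7) / 133.4 = 1.038 mg/L.
After input B: C = (133.4·1.038 + 0.0106·1.1) / 133.4 = 1.038 mg/L.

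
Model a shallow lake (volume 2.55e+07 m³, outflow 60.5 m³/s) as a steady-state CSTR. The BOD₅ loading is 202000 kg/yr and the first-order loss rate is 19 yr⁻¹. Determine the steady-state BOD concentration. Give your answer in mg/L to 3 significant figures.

Outflow Q = 60.5 m³/s × 3.156e+07 s/yr = 1.909e+09 m³/yr.
Steady-state CSTR mass balance: W = Q·C + k·V·C, so C = W/(Q + kV).
Q + kV = 1.909e+09 + 19·2.55e+07 = 2.394e+09 m³/yr.
C = 202000/2.394e+09 = 8.439e-05 kg/m³ = 0.08439 mg/L.

0.0844 mg/L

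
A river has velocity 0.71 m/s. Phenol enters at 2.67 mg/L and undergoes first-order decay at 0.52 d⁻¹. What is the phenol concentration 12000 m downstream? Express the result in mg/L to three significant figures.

2.41 mg/L

Travel time t = 12000 m / 0.71 m/s = 1.2e+04/0.71 = 1.69e+04 s = 0.1956 d.
First-order decay: C = 2.67·exp(−0.52·0.1956) = 2.67·0.9033 = 2.412 mg/L.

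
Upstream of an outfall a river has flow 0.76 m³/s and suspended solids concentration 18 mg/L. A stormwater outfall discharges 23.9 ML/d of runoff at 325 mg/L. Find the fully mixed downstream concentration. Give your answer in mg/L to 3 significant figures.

23.9 ML/d = 0.2766 m³/s.
Conservation of mass across the mixing zone: C = (0.2766·325 + 0.76·18) / (0.2766 + 0.76) = 103.6/1.037 = 99.92 mg/L.

99.9 mg/L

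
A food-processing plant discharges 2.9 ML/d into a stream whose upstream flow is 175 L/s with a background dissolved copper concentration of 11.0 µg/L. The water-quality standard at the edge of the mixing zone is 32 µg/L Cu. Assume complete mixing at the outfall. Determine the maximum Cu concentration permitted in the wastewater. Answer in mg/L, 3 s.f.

0.141 mg/L

2.9 ML/d = 0.03356 m³/s.
175 L/s = 0.175 m³/s.
11.0 µg/L = 0.011 mg/L.
32 µg/L = 0.032 mg/L.
Mass balance: 0.032·0.2086 = 0.03356·Cₑ + 0.175·0.011.
Cₑ = (0.006674 − 0.001925) / 0.03356 = 0.1415 mg/L.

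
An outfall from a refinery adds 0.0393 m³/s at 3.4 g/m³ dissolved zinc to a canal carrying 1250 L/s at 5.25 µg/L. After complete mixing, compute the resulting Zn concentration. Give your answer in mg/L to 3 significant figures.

0.109 mg/L

1250 L/s = 1.25 m³/s.
5.25 µg/L = 0.00525 mg/L.
Conservation of mass across the mixing zone: C = (0.0393·3.4 + 1.25·0.00525) / (0.0393 + 1.25) = 0.1402/1.289 = 0.1087 mg/L.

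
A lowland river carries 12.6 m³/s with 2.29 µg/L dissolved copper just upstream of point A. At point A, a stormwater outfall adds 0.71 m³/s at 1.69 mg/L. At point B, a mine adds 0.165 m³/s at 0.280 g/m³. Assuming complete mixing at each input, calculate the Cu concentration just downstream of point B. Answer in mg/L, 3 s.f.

0.0946 mg/L

2.29 µg/L = 0.00229 mg/L.
After input A: C = (12.6·0.00229 + 0.71·1.69) / 13.31 = 0.09232 mg/L.
After input B: C = (13.31·0.09232 + 0.165·0.28) / 13.47 = 0.09462 mg/L.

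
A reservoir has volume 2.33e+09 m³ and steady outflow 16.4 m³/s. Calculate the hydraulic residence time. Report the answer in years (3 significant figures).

Q = 16.4 m³/s × 3.156e+07 s/yr = 5.175e+08 m³/yr.
Hydraulic residence time τ = V/Q = 2.33e+09/5.175e+08 = 4.502 yr.

4.50 yr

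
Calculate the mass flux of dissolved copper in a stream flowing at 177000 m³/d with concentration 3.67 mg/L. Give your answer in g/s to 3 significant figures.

7.52 g/s

177000 m³/d = 2.049 m³/s.
Mass flux = Q·C = 2.049 m³/s × 3.67 g/m³ = 7.518 g/s.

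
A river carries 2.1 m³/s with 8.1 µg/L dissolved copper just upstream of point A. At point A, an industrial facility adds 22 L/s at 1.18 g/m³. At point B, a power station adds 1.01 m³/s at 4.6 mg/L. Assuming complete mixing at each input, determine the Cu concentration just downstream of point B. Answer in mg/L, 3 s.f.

1.50 mg/L

8.1 µg/L = 0.0081 mg/L.
22 L/s = 0.022 m³/s.
After input A: C = (2.1·0.0081 + 0.022·1.18) / 2.122 = 0.02025 mg/L.
After input B: C = (2.122·0.02025 + 1.01·4.6) / 3.132 = 1.497 mg/L.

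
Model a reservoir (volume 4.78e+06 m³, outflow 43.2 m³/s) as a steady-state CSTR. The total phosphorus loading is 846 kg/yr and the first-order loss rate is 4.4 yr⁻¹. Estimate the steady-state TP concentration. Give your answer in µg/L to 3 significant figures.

Outflow Q = 43.2 m³/s × 3.156e+07 s/yr = 1.363e+09 m³/yr.
Steady-state CSTR mass balance: W = Q·C + k·V·C, so C = W/(Q + kV).
Q + kV = 1.363e+09 + 4.4·4.78e+06 = 1.384e+09 m³/yr.
C = 846/1.384e+09 = 6.111e-07 kg/m³ = 0.0006111 mg/L = 0.6111 µg/L.

0.611 µg/L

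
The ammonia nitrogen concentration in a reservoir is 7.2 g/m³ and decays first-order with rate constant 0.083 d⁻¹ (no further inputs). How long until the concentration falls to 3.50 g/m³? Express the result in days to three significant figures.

t = ln(C₀/C)/k = ln(7.2/3.50)/0.083 = 0.7213/0.083 = 8.691 d.

8.69 d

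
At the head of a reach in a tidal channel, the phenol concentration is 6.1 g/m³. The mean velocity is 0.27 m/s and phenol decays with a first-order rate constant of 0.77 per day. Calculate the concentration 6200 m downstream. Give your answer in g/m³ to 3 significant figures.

Travel time t = 6200 m / 0.27 m/s = 6200/0.27 = 2.296e+04 s = 0.2658 d.
First-order decay: C = 6.1·exp(−0.77·0.2658) = 6.1·0.8149 = 4.971 g/m³.

4.97 g/m³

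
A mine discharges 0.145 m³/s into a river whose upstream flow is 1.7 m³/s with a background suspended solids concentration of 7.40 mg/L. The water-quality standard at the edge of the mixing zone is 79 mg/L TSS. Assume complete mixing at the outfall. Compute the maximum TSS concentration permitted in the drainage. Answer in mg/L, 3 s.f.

Mass balance: 79·1.845 = 0.145·Cₑ + 1.7·7.4.
Cₑ = (145.8 − 12.58) / 0.145 = 918.4 mg/L.

918 mg/L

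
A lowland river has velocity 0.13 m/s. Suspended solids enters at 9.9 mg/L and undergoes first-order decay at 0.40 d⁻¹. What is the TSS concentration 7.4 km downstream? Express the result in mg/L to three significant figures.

Travel time t = 7.4 km / 0.13 m/s = 7400/0.13 = 5.692e+04 s = 0.6588 d.
First-order decay: C = 9.9·exp(−0.40·0.6588) = 9.9·0.7683 = 7.606 mg/L.

7.61 mg/L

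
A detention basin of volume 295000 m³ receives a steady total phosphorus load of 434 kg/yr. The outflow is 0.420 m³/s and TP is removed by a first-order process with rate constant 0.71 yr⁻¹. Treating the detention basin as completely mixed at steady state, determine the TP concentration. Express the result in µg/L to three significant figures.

Outflow Q = 0.420 m³/s × 3.156e+07 s/yr = 1.325e+07 m³/yr.
Steady-state CSTR mass balance: W = Q·C + k·V·C, so C = W/(Q + kV).
Q + kV = 1.325e+07 + 0.71·295000 = 1.346e+07 m³/yr.
C = 434/1.346e+07 = 3.223e-05 kg/m³ = 0.03223 mg/L = 32.23 µg/L.

32.2 µg/L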